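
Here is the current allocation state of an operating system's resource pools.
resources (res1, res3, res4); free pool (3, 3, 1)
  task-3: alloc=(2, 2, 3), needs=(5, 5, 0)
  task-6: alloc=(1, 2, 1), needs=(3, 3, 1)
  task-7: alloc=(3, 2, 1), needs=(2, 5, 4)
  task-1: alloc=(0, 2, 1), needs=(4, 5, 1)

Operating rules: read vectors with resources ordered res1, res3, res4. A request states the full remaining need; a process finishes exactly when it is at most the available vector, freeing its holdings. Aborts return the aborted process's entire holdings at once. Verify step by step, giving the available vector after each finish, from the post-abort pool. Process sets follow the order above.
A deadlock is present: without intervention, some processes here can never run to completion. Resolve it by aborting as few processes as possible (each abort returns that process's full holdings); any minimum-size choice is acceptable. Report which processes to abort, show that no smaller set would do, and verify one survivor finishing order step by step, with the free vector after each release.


Abort task-7.
Key observation: the returned (3, 2, 1) from task-7 is what brings task-3 — unrunnable before, under any order — into play at step 2.
Minimality: the empty abort set fails — the state is deadlocked as it stands.
The survivors complete as task-1, task-3, task-6. Walking it through (starting from the post-abort pool):
  pool = (6, 5, 2)
  task-1 needs (4, 5, 1) <= (6, 5, 2) -> finishes; pool += (0, 2, 1) = (6, 7, 3)
  task-3 needs (5, 5, 0) <= (6, 7, 3) -> finishes; pool += (2, 2, 3) = (8, 9, 6)
  task-6 needs (3, 3, 1) <= (8, 9, 6) -> finishes; pool += (1, 2, 1) = (9, 11, 7)


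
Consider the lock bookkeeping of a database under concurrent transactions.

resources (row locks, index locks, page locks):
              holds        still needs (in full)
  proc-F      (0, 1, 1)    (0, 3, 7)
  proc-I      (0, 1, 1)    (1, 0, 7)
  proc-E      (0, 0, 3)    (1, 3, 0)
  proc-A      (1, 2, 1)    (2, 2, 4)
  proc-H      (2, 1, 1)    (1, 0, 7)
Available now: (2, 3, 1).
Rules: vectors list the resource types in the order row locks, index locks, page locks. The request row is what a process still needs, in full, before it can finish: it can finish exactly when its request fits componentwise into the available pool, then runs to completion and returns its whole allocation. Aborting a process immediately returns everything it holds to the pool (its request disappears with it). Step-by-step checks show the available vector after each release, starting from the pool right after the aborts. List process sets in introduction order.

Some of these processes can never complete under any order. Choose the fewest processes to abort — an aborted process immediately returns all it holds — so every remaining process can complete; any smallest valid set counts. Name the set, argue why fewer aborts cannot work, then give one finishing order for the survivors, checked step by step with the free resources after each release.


Minimum abort set: proc-I and proc-H.
Key observation: proc-F had no path to completion before; after the abort of proc-I and proc-H ((2, 2, 2) returned), step 3 is where it fits.
Minimality, checking each single-abort alternative: proc-F alone leaves proc-I blocked (short on page locks); proc-I alone leaves proc-F blocked (short on page locks); proc-E alone leaves proc-F blocked (short on page locks); proc-A alone leaves proc-F blocked (short on page locks); proc-H alone leaves proc-F blocked (short on page locks).
One survivor order: proc-E, proc-A, proc-F. Verifying each step (post-abort pool first):
  pool = (4, 5, 3)
  proc-E needs (1, 3, 0) <= (4, 5, 3) -> finishes; pool += (0, 0, 3) = (4, 5, 6)
  proc-A needs (2, 2, 4) <= (4, 5, 6) -> finishes; pool += (1, 2, 1) = (5, 7, 7)
  proc-F needs (0, 3, 7) <= (5, 7, 7) -> finishes; pool += (0, 1, 1) = (5, 8, 8)


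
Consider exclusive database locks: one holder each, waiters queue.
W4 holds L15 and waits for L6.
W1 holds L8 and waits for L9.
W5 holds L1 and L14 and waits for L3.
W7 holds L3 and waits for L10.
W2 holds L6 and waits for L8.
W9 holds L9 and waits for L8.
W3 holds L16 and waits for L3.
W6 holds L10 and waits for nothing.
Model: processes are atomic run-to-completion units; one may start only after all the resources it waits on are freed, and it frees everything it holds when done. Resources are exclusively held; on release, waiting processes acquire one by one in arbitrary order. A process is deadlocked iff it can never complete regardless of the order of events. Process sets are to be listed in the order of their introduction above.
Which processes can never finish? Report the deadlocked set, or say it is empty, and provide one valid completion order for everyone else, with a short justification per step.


The deadlocked set is W4, W1, W2 and W9.
Key observation: along W1 -> W9 -> W1, each member waits on what the next one holds — a deadlock; W4 and W2 wait into the deadlock from upstream.
The rest can finish in the order W6, W7, W5, W3.
Walking it through:
  W6 waits on nothing -> runs at once and releases L10
  run W7 (all its waits — L10 — are resolved); releases L3
  run W5 (all its waits — L3 — are resolved); releases L1 and L14
  run W3 (all its waits — L3 — are resolved); releases L16


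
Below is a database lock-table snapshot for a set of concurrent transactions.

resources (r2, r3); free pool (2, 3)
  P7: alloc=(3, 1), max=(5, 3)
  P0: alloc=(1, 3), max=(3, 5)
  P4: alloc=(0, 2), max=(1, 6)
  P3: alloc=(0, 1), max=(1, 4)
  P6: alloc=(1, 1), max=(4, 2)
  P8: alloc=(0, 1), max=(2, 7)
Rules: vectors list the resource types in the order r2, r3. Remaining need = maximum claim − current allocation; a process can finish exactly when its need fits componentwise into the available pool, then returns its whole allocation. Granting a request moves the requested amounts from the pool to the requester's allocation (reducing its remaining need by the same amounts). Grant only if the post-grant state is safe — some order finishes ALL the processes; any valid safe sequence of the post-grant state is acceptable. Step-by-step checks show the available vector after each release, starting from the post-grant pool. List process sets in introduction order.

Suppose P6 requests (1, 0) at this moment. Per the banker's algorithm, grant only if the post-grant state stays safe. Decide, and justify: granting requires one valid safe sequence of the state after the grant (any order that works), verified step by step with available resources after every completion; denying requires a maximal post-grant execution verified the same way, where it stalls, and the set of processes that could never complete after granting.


DENY: after the grant no complete ordering would exist.
Key observation: once P3, P4 finish, the pool peaks at (1, 6) — and every remaining process still needs more r2 than that.
Pretend the grant happened; the run P3, P4 goes as far as possible. Step-by-step check:
  pool = (1, 3)
  run P3 (needs (1, 3), free (1, 3)); after release of (0, 1) the pool is (1, 4)
  run P4 (needs (1, 4), free (1, 4)); after release of (0, 2) the pool is (1, 6)
  P7 still needs (2, 2) but only (1, 6) is free — short on r2
  P0 still needs (2, 2) but only (1, 6) is free — short on r2
  P6 still needs (2, 1) but only (1, 6) is free — short on r2
  P8 still needs (2, 6) but only (1, 6) is free — short on r2
Had the request been granted, P7, P0, P6 and P8 could never finish.


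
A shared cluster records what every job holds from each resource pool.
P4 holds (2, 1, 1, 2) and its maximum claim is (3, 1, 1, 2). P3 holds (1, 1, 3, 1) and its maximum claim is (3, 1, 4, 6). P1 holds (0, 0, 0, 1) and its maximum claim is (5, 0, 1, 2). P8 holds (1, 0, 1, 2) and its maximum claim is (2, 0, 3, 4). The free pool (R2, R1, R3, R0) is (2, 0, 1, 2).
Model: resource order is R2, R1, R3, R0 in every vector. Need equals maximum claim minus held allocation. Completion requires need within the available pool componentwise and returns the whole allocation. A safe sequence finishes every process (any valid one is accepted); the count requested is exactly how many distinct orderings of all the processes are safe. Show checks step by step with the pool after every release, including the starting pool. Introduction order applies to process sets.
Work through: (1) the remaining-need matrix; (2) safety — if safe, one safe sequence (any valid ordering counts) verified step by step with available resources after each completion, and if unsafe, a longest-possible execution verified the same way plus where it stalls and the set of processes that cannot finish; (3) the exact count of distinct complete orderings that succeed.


(1) Outstanding need per process (order R2, R1, R3, R0):
  P4: (1, 0, 0, 0)
  P3: (2, 0, 1, 5)
  P1: (5, 0, 1, 1)
  P8: (1, 0, 2, 2)
(2) The state is SAFE; one workable sequence: P4, P8, P1, P3.
Key observation: P8 is the earliest step where a requested resource binds exactly: need (1, 0, 2, 2), pool (4, 1, 2, 4) at its turn.
Step-by-step check:
  pool = (2, 0, 1, 2)
  P4: need (1, 0, 0, 0) fits (2, 0, 1, 2); releases (2, 1, 1, 2), pool now (4, 1, 2, 4)
  P8: need (1, 0, 2, 2) fits (4, 1, 2, 4); releases (1, 0, 1, 2), pool now (5, 1, 3, 6)
  P1: need (5, 0, 1, 1) fits (5, 1, 3, 6); releases (0, 0, 0, 1), pool now (5, 1, 3, 7)
  P3: need (2, 0, 1, 5) fits (5, 1, 3, 7); releases (1, 1, 3, 1), pool now (6, 2, 6, 8)
(3) Exactly 2 of the possible complete orderings are safe sequences.


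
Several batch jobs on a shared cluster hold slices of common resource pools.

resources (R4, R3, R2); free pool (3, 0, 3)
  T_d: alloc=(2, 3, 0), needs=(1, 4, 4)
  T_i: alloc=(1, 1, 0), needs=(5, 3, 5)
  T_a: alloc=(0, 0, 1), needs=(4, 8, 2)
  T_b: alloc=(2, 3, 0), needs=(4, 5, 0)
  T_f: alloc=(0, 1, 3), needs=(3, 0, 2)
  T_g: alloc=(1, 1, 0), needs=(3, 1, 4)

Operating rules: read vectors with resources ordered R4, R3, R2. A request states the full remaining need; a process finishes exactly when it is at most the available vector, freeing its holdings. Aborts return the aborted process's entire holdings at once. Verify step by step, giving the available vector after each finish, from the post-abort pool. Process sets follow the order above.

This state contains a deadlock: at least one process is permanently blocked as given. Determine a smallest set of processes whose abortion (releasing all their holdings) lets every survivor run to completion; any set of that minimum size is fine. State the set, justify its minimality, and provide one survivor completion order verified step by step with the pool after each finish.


The answer: abort T_b.
Key observation: T_d had no path to completion before; after the abort of T_b ((2, 3, 0) returned), step 3 is where it fits.
Minimality: the empty abort set fails — the state is deadlocked as it stands.
Survivors finish in the order: T_f, T_g, T_d, T_a, T_i. Walking it through (pool after the aborts first):
  pool = (5, 3, 3)
  T_f needs (3, 0, 2) <= (5, 3, 3) -> finishes; pool += (0, 1, 3) = (5, 4, 6)
  T_g needs (3, 1, 4) <= (5, 4, 6) -> finishes; pool += (1, 1, 0) = (6, 5, 6)
  T_d needs (1, 4, 4) <= (6, 5, 6) -> finishes; pool += (2, 3, 0) = (8, 8, 6)
  T_a needs (4, 8, 2) <= (8, 8, 6) -> finishes; pool += (0, 0, 1) = (8, 8, 7)
  T_i needs (5, 3, 5) <= (8, 8, 7) -> finishes; pool += (1, 1, 0) = (9, 9, 7)


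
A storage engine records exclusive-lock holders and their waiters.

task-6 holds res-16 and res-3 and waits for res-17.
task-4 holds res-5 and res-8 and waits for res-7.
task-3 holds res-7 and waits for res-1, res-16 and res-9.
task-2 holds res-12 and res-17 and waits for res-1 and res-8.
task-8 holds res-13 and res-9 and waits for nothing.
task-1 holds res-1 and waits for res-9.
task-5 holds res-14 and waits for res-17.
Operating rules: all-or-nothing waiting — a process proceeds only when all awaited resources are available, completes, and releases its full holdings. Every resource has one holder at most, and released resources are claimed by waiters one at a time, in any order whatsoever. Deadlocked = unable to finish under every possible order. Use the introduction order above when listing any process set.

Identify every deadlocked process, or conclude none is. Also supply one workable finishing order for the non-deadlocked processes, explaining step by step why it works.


The deadlocked set is task-6, task-4, task-3, task-2 and task-5.
Key observation: the knot is the closed ring of waits task-6 -> task-2 -> task-4 -> task-3 -> task-6; task-5 waits into the deadlock from upstream.
The rest can finish in the order task-8, task-1.
Walking it through:
  run task-8 (it waits on nothing); releases res-13 and res-9
  task-1: everything it awaited (res-9) is free; runs, freeing res-1


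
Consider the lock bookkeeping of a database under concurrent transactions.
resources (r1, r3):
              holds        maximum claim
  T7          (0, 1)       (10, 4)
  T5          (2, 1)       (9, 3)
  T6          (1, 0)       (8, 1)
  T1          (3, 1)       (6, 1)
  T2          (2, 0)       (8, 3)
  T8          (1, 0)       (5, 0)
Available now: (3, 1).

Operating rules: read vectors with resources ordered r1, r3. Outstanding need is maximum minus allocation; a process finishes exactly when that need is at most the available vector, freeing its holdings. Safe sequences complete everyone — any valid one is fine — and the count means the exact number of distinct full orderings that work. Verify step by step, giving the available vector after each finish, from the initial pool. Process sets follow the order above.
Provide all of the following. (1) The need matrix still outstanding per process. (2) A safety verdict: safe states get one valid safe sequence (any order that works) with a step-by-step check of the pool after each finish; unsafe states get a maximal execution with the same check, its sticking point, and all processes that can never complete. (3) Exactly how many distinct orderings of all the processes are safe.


(1) Remaining need (order r1, r3):
  T7: (10, 3)
  T5: (7, 2)
  T6: (7, 1)
  T1: (3, 0)
  T2: (6, 3)
  T8: (4, 0)
(2) SAFE. One safe sequence: T1, T8, T5, T2, T6, T7.
Key observation: the first exact fit in this order is T1 — it needs (3, 0) with (3, 1) free, meeting a requested resource to the last unit.
Walking it through:
  pool = (3, 1)
  run T1 (needs (3, 0), free (3, 1)); after release of (3, 1) the pool is (6, 2)
  run T8 (needs (4, 0), free (6, 2)); after release of (1, 0) the pool is (7, 2)
  run T5 (needs (7, 2), free (7, 2)); after release of (2, 1) the pool is (9, 3)
  run T2 (needs (6, 3), free (9, 3)); after release of (2, 0) the pool is (11, 3)
  run T6 (needs (7, 1), free (11, 3)); after release of (1, 0) the pool is (12, 3)
  run T7 (needs (10, 3), free (12, 3)); after release of (0, 1) the pool is (12, 4)
(3) Exactly 6 of the possible complete orderings are safe sequences.


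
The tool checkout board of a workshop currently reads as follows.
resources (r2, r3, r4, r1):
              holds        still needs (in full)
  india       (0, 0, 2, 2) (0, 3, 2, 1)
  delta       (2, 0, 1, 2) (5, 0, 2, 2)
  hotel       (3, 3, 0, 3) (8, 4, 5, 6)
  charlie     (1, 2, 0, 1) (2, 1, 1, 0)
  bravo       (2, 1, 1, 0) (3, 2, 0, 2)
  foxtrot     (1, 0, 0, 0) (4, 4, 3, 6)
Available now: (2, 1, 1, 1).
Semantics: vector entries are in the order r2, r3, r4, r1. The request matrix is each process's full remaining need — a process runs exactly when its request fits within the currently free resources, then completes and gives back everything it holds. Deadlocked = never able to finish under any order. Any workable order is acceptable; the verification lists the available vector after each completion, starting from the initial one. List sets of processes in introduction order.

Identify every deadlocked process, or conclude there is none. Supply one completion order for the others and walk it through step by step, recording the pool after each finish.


The deadlocked set is empty.
Key observation: the pool covers charlie at once, and every later process fits after earlier releases.
One completion order for the rest: charlie, bravo, delta, india, foxtrot, hotel. Step-by-step check:
  pool = (2, 1, 1, 1)
  charlie: need (2, 1, 1, 0) fits (2, 1, 1, 1); releases (1, 2, 0, 1), pool now (3, 3, 1, 2)
  bravo: need (3, 2, 0, 2) fits (3, 3, 1, 2); releases (2, 1, 1, 0), pool now (5, 4, 2, 2)
  delta: need (5, 0, 2, 2) fits (5, 4, 2, 2); releases (2, 0, 1, 2), pool now (7, 4, 3, 4)
  india: need (0, 3, 2, 1) fits (7, 4, 3, 4); releases (0, 0, 2, 2), pool now (7, 4, 5, 6)
  foxtrot: need (4, 4, 3, 6) fits (7, 4, 5, 6); releases (1, 0, 0, 0), pool now (8, 4, 5, 6)
  hotel: need (8, 4, 5, 6) fits (8, 4, 5, 6); releases (3, 3, 0, 3), pool now (11, 7, 5, 9)


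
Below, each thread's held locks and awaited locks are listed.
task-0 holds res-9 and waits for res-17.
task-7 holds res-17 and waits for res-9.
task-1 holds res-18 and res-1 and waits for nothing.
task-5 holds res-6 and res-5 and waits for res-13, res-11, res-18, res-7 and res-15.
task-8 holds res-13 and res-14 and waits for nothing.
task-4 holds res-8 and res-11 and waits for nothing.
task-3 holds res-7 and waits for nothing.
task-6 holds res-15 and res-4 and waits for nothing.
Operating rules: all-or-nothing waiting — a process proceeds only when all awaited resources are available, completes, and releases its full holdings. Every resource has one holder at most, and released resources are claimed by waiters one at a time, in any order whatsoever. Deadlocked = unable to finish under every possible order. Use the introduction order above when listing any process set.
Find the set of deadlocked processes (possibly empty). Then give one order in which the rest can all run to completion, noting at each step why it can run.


Deadlocked set: task-0 and task-7.
Key observation: along task-0 -> task-7 -> task-0, each member waits on what the next one holds — a deadlock; no other process is dragged down with it.
One completion order for the rest: task-3, task-8, task-4, task-6, task-1, task-5.
Walking it through:
  run task-3 (it waits on nothing); releases res-7
  run task-8 (it waits on nothing); releases res-13 and res-14
  run task-4 (it waits on nothing); releases res-8 and res-11
  run task-6 (it waits on nothing); releases res-15 and res-4
  run task-1 (it waits on nothing); releases res-18 and res-1
  run task-5 (all its waits — res-13, res-11, res-18, res-7 and res-15 — are resolved); releases res-6 and res-5


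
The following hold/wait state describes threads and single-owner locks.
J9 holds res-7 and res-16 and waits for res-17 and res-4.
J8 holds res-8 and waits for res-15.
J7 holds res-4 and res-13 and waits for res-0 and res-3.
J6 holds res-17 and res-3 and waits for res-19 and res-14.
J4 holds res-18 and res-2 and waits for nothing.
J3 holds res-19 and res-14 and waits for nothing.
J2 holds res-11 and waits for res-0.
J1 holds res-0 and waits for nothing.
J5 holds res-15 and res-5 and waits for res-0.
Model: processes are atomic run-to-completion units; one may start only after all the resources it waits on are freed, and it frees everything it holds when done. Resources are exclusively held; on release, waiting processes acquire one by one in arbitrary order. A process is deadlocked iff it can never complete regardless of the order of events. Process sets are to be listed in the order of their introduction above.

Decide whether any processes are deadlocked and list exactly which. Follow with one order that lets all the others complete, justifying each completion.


The deadlocked set is empty.
Key observation: the wait graph is acyclic; completion cascades from the unblocked processes through everyone else.
One completion order for the rest: J3, J1, J6, J7, J5, J2, J8, J9, J4.
Walking it through:
  J3: no waits; runs immediately, freeing res-19 and res-14
  J1: no waits; runs immediately, freeing res-0
  run J6 (all its waits — res-19 and res-14 — are resolved); releases res-17 and res-3
  run J7 (all its waits — res-0 and res-3 — are resolved); releases res-4 and res-13
  run J5 (all its waits — res-0 — are resolved); releases res-15 and res-5
  run J2 (all its waits — res-0 — are resolved); releases res-11
  run J8 (all its waits — res-15 — are resolved); releases res-8
  run J9 (all its waits — res-17 and res-4 — are resolved); releases res-7 and res-16
  J4: no waits; runs immediately, freeing res-18 and res-2


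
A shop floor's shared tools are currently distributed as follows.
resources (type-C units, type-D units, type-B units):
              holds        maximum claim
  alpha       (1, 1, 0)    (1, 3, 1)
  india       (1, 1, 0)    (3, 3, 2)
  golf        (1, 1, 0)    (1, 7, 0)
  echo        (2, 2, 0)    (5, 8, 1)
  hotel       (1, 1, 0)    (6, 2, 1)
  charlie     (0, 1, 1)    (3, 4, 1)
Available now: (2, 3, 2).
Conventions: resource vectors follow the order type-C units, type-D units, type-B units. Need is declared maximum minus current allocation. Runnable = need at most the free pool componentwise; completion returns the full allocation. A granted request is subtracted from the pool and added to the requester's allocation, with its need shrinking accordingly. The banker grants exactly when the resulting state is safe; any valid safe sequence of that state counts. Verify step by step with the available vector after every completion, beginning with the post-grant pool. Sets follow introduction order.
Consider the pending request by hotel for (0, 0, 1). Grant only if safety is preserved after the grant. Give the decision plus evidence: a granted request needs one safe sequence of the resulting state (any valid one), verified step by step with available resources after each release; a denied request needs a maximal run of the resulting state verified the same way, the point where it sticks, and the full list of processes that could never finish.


GRANT. The post-grant state is safe; one safe sequence: alpha, charlie, india, echo, hotel, golf.
Key observation: post-grant, (2, 3, 1) remains, and an order beginning with alpha completes everyone.
Step-by-step check of the post-grant state:
  pool = (2, 3, 1)
  alpha needs (0, 2, 1) <= (2, 3, 1) -> finishes; pool += (1, 1, 0) = (3, 4, 1)
  charlie needs (3, 3, 0) <= (3, 4, 1) -> finishes; pool += (0, 1, 1) = (3, 5, 2)
  india needs (2, 2, 2) <= (3, 5, 2) -> finishes; pool += (1, 1, 0) = (4, 6, 2)
  echo needs (3, 6, 1) <= (4, 6, 2) -> finishes; pool += (2, 2, 0) = (6, 8, 2)
  hotel needs (5, 1, 0) <= (6, 8, 2) -> finishes; pool += (1, 1, 1) = (7, 9, 3)
  golf needs (0, 6, 0) <= (7, 9, 3) -> finishes; pool += (1, 1, 0) = (8, 10, 3)


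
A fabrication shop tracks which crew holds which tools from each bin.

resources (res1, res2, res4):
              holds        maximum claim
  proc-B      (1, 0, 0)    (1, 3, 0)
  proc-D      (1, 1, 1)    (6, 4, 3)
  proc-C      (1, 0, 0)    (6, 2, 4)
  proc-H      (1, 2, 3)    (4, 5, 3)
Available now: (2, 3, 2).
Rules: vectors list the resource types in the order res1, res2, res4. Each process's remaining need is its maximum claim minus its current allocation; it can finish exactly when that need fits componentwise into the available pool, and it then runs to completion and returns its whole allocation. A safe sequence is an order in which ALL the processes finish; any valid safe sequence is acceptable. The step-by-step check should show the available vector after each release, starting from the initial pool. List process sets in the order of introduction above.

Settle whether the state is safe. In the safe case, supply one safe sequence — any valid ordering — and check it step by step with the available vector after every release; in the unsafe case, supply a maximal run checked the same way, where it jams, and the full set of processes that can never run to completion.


UNSAFE.
Key observation: even finishing proc-B, proc-H leaves just (4, 5, 5) free — too little res1 for any of the remaining processes.
A maximal execution: proc-B, proc-H — then nothing else fits. Walking it through:
  pool = (2, 3, 2)
  proc-B needs (0, 3, 0) <= (2, 3, 2) -> finishes; pool += (1, 0, 0) = (3, 3, 2)
  proc-H needs (3, 3, 0) <= (3, 3, 2) -> finishes; pool += (1, 2, 3) = (4, 5, 5)
  proc-D cannot run: need (5, 3, 2) vs free (4, 5, 5) (insufficient res1)
  proc-C cannot run: need (5, 2, 4) vs free (4, 5, 5) (insufficient res1)
Processes that can never finish: proc-D and proc-C.


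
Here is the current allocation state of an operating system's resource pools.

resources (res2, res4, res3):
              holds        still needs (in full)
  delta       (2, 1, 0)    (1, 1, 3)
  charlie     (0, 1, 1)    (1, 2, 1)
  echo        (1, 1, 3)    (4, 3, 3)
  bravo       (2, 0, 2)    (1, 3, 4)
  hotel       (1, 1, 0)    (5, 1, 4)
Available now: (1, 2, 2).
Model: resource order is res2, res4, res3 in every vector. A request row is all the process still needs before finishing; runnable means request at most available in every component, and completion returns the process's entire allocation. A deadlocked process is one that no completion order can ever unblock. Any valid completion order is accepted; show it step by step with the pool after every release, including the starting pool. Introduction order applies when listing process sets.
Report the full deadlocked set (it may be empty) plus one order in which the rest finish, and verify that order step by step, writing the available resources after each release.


Deadlocked: echo, bravo and hotel.
Key observation: after charlie, delta the pool peaks at (3, 4, 3), and each blocked process is short somewhere: echo on res2; bravo on res3; hotel on res2, res3.
A valid finishing order for the others: charlie, delta. Check, step by step:
  pool = (1, 2, 2)
  charlie needs (1, 2, 1) <= (1, 2, 2) -> finishes; pool += (0, 1, 1) = (1, 3, 3)
  delta needs (1, 1, 3) <= (1, 3, 3) -> finishes; pool += (2, 1, 0) = (3, 4, 3)
The stuck group stays short no matter what:
  echo cannot run: need (4, 3, 3) vs free (3, 4, 3) (insufficient res2)
  bravo cannot run: need (1, 3, 4) vs free (3, 4, 3) (insufficient res3)
  hotel cannot run: need (5, 1, 4) vs free (3, 4, 3) (insufficient res2 and res3)


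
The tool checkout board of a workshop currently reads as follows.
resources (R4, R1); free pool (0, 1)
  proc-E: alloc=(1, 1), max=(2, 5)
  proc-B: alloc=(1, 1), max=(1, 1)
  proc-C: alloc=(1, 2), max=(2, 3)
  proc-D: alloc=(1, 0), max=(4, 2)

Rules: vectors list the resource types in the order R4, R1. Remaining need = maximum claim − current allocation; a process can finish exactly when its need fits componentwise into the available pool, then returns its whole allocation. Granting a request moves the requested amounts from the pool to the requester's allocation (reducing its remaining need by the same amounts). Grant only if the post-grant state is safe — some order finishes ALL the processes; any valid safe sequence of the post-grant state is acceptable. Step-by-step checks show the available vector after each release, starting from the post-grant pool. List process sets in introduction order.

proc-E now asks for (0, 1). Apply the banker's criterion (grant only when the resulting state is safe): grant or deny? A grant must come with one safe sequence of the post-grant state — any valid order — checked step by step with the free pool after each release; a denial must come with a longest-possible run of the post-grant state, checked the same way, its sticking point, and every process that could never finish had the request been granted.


GRANT: granting preserves safety; a valid post-grant sequence is proc-B, proc-C, proc-E, proc-D.
Key observation: with (0, 0) left after the transfer, proc-B can run at once — the state stays safe.
Step-by-step check of the post-grant state:
  pool = (0, 0)
  proc-B needs (0, 0) <= (0, 0) -> finishes; pool += (1, 1) = (1, 1)
  proc-C needs (1, 1) <= (1, 1) -> finishes; pool += (1, 2) = (2, 3)
  proc-E needs (1, 3) <= (2, 3) -> finishes; pool += (1, 2) = (3, 5)
  proc-D needs (3, 2) <= (3, 5) -> finishes; pool += (1, 0) = (4, 5)


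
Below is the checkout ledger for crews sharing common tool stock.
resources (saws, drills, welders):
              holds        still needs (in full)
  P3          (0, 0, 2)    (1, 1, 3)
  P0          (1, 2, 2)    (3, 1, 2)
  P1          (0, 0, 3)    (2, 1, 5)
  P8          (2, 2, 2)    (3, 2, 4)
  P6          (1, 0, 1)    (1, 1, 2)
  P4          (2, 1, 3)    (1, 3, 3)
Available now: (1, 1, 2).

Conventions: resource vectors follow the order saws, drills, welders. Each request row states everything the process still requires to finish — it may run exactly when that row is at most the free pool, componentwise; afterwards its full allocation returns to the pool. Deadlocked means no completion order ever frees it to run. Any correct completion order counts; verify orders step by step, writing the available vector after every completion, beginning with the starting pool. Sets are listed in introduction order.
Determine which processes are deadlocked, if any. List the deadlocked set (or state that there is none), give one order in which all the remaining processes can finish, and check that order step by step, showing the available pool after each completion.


Deadlocked: P0, P8 and P4.
Key observation: after P6, P3, P1 the pool peaks at (2, 1, 8), and each blocked process is short somewhere: P0 on saws; P8 on saws, drills; P4 on drills.
A valid finishing order for the others: P6, P3, P1. Step-by-step check:
  pool = (1, 1, 2)
  P6 needs (1, 1, 2) <= (1, 1, 2) -> finishes; pool += (1, 0, 1) = (2, 1, 3)
  P3 needs (1, 1, 3) <= (2, 1, 3) -> finishes; pool += (0, 0, 2) = (2, 1, 5)
  P1 needs (2, 1, 5) <= (2, 1, 5) -> finishes; pool += (0, 0, 3) = (2, 1, 8)
The blocked processes can never fit:
  P0 cannot run: need (3, 1, 2) vs free (2, 1, 8) (insufficient saws)
  P8 cannot run: need (3, 2, 4) vs free (2, 1, 8) (insufficient saws and drills)
  P4 cannot run: need (1, 3, 3) vs free (2, 1, 8) (insufficient drills)


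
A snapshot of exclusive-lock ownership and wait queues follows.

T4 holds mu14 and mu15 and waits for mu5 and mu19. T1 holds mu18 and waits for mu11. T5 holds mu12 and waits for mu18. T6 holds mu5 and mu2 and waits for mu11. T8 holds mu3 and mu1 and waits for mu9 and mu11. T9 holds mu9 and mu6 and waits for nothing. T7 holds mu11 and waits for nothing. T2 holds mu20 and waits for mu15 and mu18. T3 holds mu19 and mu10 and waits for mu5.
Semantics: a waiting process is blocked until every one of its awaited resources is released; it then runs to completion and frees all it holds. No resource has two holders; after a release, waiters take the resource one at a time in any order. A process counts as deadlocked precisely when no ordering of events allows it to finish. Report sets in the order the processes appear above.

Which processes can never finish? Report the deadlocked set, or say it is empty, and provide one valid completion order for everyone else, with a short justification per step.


The deadlocked set is empty.
Key observation: the wait relation is loop-free; peeling off processes with no waits unwinds the whole state.
A valid finishing order for the others: T9, T7, T6, T8, T3, T1, T4, T2, T5.
Walking it through:
  T9: no waits; runs immediately, freeing mu9 and mu6
  T7: no waits; runs immediately, freeing mu11
  T6 waits on mu11 — all released -> runs and releases mu5 and mu2
  T8 waits on mu9 and mu11 — all released -> runs and releases mu3 and mu1
  T3 waits on mu5 — all released -> runs and releases mu19 and mu10
  T1 waits on mu11 — all released -> runs and releases mu18
  T4 waits on mu5 and mu19 — all released -> runs and releases mu14 and mu15
  T2 waits on mu15 and mu18 — all released -> runs and releases mu20
  T5 waits on mu18 — all released -> runs and releases mu12


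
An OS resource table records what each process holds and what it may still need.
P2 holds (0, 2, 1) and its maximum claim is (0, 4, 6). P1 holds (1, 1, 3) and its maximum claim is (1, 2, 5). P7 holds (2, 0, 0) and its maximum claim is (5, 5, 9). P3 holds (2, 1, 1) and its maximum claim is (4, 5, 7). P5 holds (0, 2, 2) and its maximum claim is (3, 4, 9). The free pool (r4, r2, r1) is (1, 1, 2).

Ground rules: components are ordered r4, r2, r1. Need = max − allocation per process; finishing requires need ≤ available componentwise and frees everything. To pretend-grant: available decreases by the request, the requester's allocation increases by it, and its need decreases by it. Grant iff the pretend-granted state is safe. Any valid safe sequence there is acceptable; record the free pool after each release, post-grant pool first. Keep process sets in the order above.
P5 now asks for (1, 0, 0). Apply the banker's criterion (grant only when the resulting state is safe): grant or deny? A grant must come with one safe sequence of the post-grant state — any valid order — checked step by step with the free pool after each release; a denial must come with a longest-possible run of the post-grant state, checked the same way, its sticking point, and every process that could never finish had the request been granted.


DENY. Granting would leave the state unsafe.
Key observation: P1, P2 can finish, but then (1, 4, 6) is all there is, and the blocked group's r4 demands exceed it.
After a pretend grant, a maximal execution: P1, P2 — then nothing else fits. Walking it through:
  pool = (0, 1, 2)
  run P1 (needs (0, 1, 2), free (0, 1, 2)); after release of (1, 1, 3) the pool is (1, 2, 5)
  run P2 (needs (0, 2, 5), free (1, 2, 5)); after release of (0, 2, 1) the pool is (1, 4, 6)
  blocked: P7 wants (3, 5, 9), pool (1, 4, 6) — not enough r4, r2 and r1
  blocked: P3 wants (2, 4, 6), pool (1, 4, 6) — not enough r4
  blocked: P5 wants (2, 2, 7), pool (1, 4, 6) — not enough r4 and r1
Post-grant, the permanently blocked set is P7, P3 and P5.


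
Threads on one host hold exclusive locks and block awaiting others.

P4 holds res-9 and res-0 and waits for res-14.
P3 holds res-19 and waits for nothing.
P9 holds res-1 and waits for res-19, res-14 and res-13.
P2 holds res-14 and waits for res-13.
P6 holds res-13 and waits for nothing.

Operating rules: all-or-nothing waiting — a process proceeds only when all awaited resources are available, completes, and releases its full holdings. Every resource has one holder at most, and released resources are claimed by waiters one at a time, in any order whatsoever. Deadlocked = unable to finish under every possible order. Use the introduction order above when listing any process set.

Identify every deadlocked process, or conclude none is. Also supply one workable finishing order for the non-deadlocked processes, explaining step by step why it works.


Nothing here is deadlocked.
Key observation: the waits form no ring: some process can always run, and its releases unblock the others one by one.
The rest can finish in the order P3, P6, P2, P9, P4.
Walking it through:
  P3 waits on nothing -> runs at once and releases res-19
  P6 waits on nothing -> runs at once and releases res-13
  run P2 (all its waits — res-13 — are resolved); releases res-14
  run P9 (all its waits — res-19, res-14 and res-13 — are resolved); releases res-1
  run P4 (all its waits — res-14 — are resolved); releases res-9 and res-0


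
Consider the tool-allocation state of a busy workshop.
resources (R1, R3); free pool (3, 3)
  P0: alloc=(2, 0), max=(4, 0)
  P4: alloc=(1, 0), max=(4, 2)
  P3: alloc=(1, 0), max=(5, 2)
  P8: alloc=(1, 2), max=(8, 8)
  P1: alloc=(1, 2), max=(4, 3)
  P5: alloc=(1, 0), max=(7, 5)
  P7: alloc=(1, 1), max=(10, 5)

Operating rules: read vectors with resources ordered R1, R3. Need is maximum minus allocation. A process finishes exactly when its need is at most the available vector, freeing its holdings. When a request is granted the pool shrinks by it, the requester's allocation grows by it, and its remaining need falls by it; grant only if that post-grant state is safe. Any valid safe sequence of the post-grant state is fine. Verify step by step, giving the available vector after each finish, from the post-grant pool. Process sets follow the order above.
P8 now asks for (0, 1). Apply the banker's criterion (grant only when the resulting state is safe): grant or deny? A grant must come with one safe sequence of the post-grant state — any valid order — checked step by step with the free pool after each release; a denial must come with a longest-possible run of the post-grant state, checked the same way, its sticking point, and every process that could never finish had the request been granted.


DENY — the pretend-granted state is unsafe.
Key observation: after P4, P3, P0, P1 the pool peaks at (8, 4), and each blocked process is short somewhere: P8 on R3; P5 on R3; P7 on R1.
On the post-grant state, P4, P3, P0, P1 is a maximal run — nothing extends it. Verifying each step:
  pool = (3, 2)
  run P4 (needs (3, 2), free (3, 2)); after release of (1, 0) the pool is (4, 2)
  run P3 (needs (4, 2), free (4, 2)); after release of (1, 0) the pool is (5, 2)
  run P0 (needs (2, 0), free (5, 2)); after release of (2, 0) the pool is (7, 2)
  run P1 (needs (3, 1), free (7, 2)); after release of (1, 2) the pool is (8, 4)
  blocked: P8 wants (7, 5), pool (8, 4) — not enough R3
  blocked: P5 wants (6, 5), pool (8, 4) — not enough R3
  blocked: P7 wants (9, 4), pool (8, 4) — not enough R1
Post-grant, the permanently blocked set is P8, P5 and P7.


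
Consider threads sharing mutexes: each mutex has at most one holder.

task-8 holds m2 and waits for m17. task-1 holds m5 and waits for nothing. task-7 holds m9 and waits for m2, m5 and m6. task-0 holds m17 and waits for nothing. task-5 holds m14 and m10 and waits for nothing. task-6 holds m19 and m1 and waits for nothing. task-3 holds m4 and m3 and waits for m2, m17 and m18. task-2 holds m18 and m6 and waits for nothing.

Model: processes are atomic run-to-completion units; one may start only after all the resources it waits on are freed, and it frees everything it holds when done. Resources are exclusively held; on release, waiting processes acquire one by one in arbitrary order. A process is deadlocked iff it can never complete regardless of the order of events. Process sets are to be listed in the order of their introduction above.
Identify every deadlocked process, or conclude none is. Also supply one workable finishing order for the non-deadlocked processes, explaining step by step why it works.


Nothing here is deadlocked.
Key observation: the wait relation is loop-free; peeling off processes with no waits unwinds the whole state.
A valid finishing order for the others: task-2, task-0, task-5, task-1, task-8, task-3, task-6, task-7.
Check, step by step:
  task-2: no waits; runs immediately, freeing m18 and m6
  task-0: no waits; runs immediately, freeing m17
  task-5: no waits; runs immediately, freeing m14 and m10
  task-1: no waits; runs immediately, freeing m5
  task-8 waits on m17 — all released -> runs and releases m2
  task-3 waits on m2, m17 and m18 — all released -> runs and releases m4 and m3
  task-6: no waits; runs immediately, freeing m19 and m1
  task-7 waits on m2, m5 and m6 — all released -> runs and releases m9


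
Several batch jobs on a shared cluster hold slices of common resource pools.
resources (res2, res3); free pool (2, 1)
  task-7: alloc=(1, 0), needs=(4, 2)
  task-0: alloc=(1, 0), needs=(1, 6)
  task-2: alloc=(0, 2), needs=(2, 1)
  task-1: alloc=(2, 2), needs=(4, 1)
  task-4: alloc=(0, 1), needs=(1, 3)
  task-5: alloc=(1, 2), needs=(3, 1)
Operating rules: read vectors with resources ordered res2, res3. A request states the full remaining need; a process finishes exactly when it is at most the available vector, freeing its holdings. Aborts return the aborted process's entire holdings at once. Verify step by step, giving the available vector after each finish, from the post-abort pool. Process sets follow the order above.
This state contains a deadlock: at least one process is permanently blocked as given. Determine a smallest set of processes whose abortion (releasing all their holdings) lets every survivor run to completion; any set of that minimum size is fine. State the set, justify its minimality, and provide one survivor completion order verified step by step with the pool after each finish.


Minimum abort set: task-5.
Key observation: the returned (1, 2) from task-5 is what brings task-0 — unrunnable before, under any order — into play at step 3.
Why nothing smaller works: aborting no one leaves the state deadlocked as given.
Survivors finish in the order: task-2, task-4, task-0, task-1, task-7. Walking it through (pool after the aborts first):
  pool = (3, 3)
  run task-2 (needs (2, 1), free (3, 3)); after release of (0, 2) the pool is (3, 5)
  run task-4 (needs (1, 3), free (3, 5)); after release of (0, 1) the pool is (3, 6)
  run task-0 (needs (1, 6), free (3, 6)); after release of (1, 0) the pool is (4, 6)
  run task-1 (needs (4, 1), free (4, 6)); after release of (2, 2) the pool is (6, 8)
  run task-7 (needs (4, 2), free (6, 8)); after release of (1, 0) the pool is (7, 8)
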